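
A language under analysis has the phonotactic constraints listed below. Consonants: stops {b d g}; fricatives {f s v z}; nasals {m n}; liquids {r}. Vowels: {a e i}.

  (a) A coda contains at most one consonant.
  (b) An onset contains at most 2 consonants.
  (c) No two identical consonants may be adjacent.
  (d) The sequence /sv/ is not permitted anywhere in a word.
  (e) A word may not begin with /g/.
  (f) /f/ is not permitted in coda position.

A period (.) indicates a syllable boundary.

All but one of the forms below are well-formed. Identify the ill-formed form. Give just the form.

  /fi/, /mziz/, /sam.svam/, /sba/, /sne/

/fi/ — σ1 onset /f/, coda /∅/ ok → well-formed
/mziz/ — σ1 onset /mz/ (2C), coda /z/ ok → well-formed
/sam.svam/ — violates constraint (d): contains banned sequence /sv/ → ill-formed
/sba/ — σ1 onset /sb/ (2C), coda /∅/ ok → well-formed
/sne/ — σ1 onset /sn/ (2C), coda /∅/ ok → well-formed

/sam.svam/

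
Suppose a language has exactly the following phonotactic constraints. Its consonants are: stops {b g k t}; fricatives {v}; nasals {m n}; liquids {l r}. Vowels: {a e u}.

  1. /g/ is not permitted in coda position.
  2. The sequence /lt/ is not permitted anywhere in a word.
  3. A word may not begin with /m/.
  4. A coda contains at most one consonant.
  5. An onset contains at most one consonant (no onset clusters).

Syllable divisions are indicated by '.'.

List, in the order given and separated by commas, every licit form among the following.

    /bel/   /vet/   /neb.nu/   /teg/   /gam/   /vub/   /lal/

/bel/ — σ1 onset /b/, coda /l/ ok → licit
/vet/ — σ1 onset /v/, coda /t/ ok → licit
/neb.nu/ — σ1 onset /n/, coda /b/ ok; σ2 onset /n/, coda /∅/ ok → licit
/teg/ — violates constraint 1: syllable 1 coda contains /g/ → illicit
/gam/ — σ1 onset /g/, coda /m/ ok → licit
/vub/ — σ1 onset /v/, coda /b/ ok → licit
/lal/ — σ1 onset /l/, coda /l/ ok → licit

/bel/, /vet/, /neb.nu/, /gam/, /vub/, /lal/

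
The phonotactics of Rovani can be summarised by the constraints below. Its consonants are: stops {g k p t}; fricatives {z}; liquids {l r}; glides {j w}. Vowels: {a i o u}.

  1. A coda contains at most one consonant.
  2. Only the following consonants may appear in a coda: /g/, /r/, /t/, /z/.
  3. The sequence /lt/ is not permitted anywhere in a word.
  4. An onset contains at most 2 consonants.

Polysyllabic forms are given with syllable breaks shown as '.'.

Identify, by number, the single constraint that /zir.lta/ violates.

/zir.lta/: contains banned sequence /lt/.
This is a violation of constraint 3: "The sequence /lt/ is not permitted anywhere in a word."
The remaining constraints (1, 2, 4) are satisfied.

3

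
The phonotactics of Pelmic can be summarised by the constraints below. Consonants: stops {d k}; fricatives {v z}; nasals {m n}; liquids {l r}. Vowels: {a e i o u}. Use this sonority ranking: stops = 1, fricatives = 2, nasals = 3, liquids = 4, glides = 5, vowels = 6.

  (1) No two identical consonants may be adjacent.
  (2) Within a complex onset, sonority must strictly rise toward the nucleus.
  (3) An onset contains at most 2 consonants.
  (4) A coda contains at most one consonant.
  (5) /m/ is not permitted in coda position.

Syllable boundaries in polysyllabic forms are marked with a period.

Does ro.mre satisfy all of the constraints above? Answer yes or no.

ro.mre — σ1 onset /r/, coda /∅/ ok; σ2 onset /mr/ (3→4 rises), coda /∅/ ok → well-formed

yes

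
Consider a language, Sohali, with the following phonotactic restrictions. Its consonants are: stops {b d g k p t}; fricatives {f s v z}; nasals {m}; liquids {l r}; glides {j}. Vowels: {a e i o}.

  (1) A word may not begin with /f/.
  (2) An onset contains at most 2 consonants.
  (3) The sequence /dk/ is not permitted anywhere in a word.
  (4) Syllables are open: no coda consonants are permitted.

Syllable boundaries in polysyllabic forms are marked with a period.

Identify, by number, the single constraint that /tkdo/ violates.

/tkdo/: syllable 1 onset /tkd/ has 3 consonants (> 2).
This is a violation of constraint 2: "An onset contains at most 2 consonants."
The remaining constraints (1, 3, 4) are satisfied.

2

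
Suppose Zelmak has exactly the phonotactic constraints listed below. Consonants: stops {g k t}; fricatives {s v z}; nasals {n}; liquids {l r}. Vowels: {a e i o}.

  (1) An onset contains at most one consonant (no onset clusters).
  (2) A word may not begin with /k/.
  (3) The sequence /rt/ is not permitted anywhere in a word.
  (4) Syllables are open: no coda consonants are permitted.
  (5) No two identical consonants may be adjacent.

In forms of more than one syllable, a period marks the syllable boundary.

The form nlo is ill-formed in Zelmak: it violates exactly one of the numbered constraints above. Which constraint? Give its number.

1

nlo: syllable 1 onset /nl/ has 2 consonants (> 1).
This is a violation of constraint 1: "An onset contains at most one consonant (no onset clusters)."
The remaining constraints (2, 3, 4, 5) are satisfied.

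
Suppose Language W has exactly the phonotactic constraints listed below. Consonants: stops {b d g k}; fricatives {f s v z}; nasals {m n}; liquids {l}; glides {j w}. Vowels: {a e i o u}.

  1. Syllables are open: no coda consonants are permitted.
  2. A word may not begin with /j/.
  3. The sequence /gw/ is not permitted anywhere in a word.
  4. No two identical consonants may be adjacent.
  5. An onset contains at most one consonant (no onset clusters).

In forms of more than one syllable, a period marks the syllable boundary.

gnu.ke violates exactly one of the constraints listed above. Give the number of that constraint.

gnu.ke: syllable 1 onset /gn/ has 2 consonants (> 1).
This is a violation of constraint 5: "An onset contains at most one consonant (no onset clusters)."
The remaining constraints (1, 2, 3, 4) are satisfied.

5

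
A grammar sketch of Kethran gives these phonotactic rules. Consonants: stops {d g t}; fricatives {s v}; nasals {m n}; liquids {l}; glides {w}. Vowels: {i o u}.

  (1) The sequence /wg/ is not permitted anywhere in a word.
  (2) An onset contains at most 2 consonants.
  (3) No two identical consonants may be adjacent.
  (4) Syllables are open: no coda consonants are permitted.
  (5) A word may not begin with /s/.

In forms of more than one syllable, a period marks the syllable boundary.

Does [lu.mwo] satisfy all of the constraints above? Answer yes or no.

yes

[lu.mwo] — σ1 onset /l/, coda /∅/ ok; σ2 onset /mw/ (2C), coda /∅/ ok → phonotactically legal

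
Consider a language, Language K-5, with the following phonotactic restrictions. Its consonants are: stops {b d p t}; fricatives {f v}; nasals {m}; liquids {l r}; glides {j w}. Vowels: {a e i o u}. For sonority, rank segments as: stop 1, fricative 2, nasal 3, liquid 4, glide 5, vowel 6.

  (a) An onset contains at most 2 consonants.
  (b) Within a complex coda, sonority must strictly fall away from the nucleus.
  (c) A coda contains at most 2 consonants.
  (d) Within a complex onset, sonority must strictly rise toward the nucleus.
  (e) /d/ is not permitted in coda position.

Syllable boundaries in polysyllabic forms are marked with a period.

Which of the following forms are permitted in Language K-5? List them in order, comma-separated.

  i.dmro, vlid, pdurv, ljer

ljer

i.dmro — violates constraint (a): syllable 2 onset /dmr/ has 3 consonants (> 2) → not permitted
vlid — violates constraint (e): syllable 1 coda contains /d/ → not permitted
pdurv — violates constraint (d): syllable 1 onset /pd/: /p/ (stop, 1) → /d/ (stop, 1) does not rise → not permitted
ljer — σ1 onset /lj/ (4→5 rises), coda /r/ ok → permitted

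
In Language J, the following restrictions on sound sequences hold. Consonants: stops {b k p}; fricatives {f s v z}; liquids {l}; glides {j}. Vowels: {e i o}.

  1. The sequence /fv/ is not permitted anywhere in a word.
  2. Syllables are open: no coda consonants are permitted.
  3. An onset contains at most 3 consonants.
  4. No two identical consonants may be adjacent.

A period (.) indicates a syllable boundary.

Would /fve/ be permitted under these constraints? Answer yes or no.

no

/fve/ — violates constraint 1: contains banned sequence /fv/ → not permitted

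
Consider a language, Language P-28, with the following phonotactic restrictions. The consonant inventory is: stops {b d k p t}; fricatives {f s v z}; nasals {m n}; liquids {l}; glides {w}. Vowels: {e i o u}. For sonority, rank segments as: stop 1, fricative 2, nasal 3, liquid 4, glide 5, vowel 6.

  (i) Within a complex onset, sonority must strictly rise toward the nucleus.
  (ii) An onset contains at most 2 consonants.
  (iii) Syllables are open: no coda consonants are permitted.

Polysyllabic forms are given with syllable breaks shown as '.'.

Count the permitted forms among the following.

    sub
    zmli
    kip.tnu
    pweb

sub — violates constraint (iii): syllable 1 coda /b/ has 1 consonant (> 0) → not permitted
zmli — violates constraint (ii): syllable 1 onset /zml/ has 3 consonants (> 2) → not permitted
kip.tnu — violates constraint (iii): syllable 1 coda /p/ has 1 consonant (> 0) → not permitted
pweb — violates constraint (iii): syllable 1 coda /b/ has 1 consonant (> 0) → not permitted
No form is permitted → 0.

0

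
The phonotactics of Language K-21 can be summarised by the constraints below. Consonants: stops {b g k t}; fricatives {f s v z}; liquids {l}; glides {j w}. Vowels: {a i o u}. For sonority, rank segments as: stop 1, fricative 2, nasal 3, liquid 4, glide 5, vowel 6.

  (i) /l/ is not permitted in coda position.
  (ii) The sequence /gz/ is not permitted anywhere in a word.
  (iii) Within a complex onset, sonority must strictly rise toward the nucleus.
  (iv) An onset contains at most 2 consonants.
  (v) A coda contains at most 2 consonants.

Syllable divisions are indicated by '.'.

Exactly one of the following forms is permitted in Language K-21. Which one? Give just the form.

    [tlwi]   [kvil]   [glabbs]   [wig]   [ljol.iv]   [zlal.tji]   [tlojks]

[wig]

[tlwi] — violates constraint (iv): syllable 1 onset /tlw/ has 3 consonants (> 2) → not permitted
[kvil] — violates constraint (i): syllable 1 coda contains /l/ → not permitted
[glabbs] — violates constraint (v): syllable 1 coda /bbs/ has 3 consonants (> 2) → not permitted
[wig] — σ1 onset /w/, coda /g/ ok → permitted
[ljol.iv] — violates constraint (i): syllable 1 coda contains /l/ → not permitted
[zlal.tji] — violates constraint (i): syllable 1 coda contains /l/ → not permitted
[tlojks] — violates constraint (v): syllable 1 coda /jks/ has 3 consonants (> 2) → not permitted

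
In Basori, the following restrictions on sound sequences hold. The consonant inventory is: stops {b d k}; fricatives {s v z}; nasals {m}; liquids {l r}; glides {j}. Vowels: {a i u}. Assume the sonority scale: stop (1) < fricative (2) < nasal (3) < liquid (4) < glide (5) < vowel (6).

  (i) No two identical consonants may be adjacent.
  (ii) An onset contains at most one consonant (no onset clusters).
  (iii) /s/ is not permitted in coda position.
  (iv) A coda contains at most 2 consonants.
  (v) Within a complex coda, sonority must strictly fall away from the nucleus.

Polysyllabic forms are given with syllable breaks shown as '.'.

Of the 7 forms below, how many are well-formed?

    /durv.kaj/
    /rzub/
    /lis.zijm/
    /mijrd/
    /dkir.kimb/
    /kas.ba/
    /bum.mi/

/durv.kaj/ — σ1 onset /d/, coda /rv/ (4→2 falls) ok; σ2 onset /k/, coda /j/ ok → well-formed
/rzub/ — violates constraint (ii): syllable 1 onset /rz/ has 2 consonants (> 1) → ill-formed
/lis.zijm/ — violates constraint (iii): syllable 1 coda contains /s/ → ill-formed
/mijrd/ — violates constraint (iv): syllable 1 coda /jrd/ has 3 consonants (> 2) → ill-formed
/dkir.kimb/ — violates constraint (ii): syllable 1 onset /dk/ has 2 consonants (> 1) → ill-formed
/kas.ba/ — violates constraint (iii): syllable 1 coda contains /s/ → ill-formed
/bum.mi/ — violates constraint (i): adjacent identical consonants /mm/ → ill-formed
Well-formed: /durv.kaj/ → 1.

1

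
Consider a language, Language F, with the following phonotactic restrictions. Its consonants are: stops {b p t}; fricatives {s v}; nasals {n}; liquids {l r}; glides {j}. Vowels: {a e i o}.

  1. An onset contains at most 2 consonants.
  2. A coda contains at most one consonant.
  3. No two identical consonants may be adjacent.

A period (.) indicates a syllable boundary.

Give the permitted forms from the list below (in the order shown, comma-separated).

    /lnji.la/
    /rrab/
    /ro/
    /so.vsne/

/ro/

/lnji.la/ — violates constraint 1: syllable 1 onset /lnj/ has 3 consonants (> 2) → not permitted
/rrab/ — violates constraint 3: adjacent identical consonants /rr/ → not permitted
/ro/ — σ1 onset /r/, coda /∅/ ok → permitted
/so.vsne/ — violates constraint 1: syllable 2 onset /vsn/ has 3 consonants (> 2) → not permitted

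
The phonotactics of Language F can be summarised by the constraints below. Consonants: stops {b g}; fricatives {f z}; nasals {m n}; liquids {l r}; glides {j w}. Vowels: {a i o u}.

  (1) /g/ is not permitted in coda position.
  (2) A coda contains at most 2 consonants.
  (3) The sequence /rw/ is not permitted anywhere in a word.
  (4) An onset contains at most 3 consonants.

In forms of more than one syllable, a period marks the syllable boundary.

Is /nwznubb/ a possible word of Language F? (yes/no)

no

/nwznubb/ — violates constraint 4: syllable 1 onset /nwzn/ has 4 consonants (> 3) → illicit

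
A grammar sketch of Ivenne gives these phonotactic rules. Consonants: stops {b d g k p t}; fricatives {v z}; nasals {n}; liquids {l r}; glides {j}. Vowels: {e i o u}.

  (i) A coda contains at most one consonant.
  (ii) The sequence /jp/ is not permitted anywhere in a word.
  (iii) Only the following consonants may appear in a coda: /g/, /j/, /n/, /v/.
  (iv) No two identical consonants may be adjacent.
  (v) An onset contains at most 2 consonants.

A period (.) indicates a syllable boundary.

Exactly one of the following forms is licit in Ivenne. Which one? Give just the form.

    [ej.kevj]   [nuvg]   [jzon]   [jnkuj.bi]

[ej.kevj] — violates constraint (i): syllable 2 coda /vj/ has 2 consonants (> 1) → illicit
[nuvg] — violates constraint (i): syllable 1 coda /vg/ has 2 consonants (> 1) → illicit
[jzon] — σ1 onset /jz/ (2C), coda /n/ ok → licit
[jnkuj.bi] — violates constraint (v): syllable 1 onset /jnk/ has 3 consonants (> 2) → illicit

[jzon]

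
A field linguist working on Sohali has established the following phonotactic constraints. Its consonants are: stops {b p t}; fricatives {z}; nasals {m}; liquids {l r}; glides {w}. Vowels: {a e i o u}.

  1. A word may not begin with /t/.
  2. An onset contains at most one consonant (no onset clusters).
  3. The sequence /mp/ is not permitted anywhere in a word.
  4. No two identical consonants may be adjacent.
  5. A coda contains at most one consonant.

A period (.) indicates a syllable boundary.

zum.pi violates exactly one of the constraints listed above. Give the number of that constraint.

3

zum.pi: contains banned sequence /mp/.
This is a violation of constraint 3: "The sequence /mp/ is not permitted anywhere in a word."
The remaining constraints (1, 2, 4, 5) are satisfied.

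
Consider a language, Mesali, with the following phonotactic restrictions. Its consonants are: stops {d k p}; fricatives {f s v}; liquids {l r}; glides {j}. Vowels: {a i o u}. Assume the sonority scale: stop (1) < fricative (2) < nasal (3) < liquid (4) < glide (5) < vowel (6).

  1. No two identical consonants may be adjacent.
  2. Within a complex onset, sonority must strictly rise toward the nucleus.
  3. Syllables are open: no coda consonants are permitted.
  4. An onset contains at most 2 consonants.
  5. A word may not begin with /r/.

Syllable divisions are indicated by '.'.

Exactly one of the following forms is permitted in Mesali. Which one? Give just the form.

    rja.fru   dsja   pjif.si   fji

fji

rja.fru — violates constraint 5: word begins with /r/ → not permitted
dsja — violates constraint 4: syllable 1 onset /dsj/ has 3 consonants (> 2) → not permitted
pjif.si — violates constraint 3: syllable 1 coda /f/ has 1 consonant (> 0) → not permitted
fji — σ1 onset /fj/ (2→5 rises), coda /∅/ ok → permitted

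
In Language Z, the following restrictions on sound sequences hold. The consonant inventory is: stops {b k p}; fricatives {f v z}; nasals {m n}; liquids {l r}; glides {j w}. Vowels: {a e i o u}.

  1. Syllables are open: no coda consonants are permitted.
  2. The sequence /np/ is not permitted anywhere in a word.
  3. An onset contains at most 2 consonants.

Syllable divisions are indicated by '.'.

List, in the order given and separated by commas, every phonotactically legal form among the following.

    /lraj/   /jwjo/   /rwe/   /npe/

/rwe/

/lraj/ — violates constraint 1: syllable 1 coda /j/ has 1 consonant (> 0) → phonotactically illegal
/jwjo/ — violates constraint 3: syllable 1 onset /jwj/ has 3 consonants (> 2) → phonotactically illegal
/rwe/ — σ1 onset /rw/ (2C), coda /∅/ ok → phonotactically legal
/npe/ — violates constraint 2: contains banned sequence /np/ → phonotactically illegal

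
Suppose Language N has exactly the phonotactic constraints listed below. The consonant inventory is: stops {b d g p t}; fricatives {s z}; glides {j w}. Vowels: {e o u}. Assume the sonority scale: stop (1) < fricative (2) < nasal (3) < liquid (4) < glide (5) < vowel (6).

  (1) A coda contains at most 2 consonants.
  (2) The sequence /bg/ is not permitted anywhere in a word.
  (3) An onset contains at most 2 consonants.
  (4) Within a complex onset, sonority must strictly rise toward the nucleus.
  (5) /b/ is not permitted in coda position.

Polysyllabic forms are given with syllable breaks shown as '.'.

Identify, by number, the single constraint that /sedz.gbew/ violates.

4

/sedz.gbew/: syllable 2 onset /gb/: /g/ (stop, 1) → /b/ (stop, 1) does not rise.
This is a violation of constraint 4: "Within a complex onset, sonority must strictly rise toward the nucleus."
The remaining constraints (1, 2, 3, 5) are satisfied.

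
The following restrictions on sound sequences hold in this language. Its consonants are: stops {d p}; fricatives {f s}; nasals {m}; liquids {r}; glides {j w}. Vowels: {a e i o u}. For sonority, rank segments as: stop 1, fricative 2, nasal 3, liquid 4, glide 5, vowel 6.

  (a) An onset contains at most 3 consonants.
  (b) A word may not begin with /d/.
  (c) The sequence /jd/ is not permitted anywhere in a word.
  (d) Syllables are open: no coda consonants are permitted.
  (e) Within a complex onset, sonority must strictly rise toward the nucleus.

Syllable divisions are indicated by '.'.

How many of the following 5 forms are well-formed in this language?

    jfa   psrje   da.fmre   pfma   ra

jfa — violates constraint (e): syllable 1 onset /jf/: /j/ (glide, 5) → /f/ (fricative, 2) does not rise → ill-formed
psrje — violates constraint (a): syllable 1 onset /psrj/ has 4 consonants (> 3) → ill-formed
da.fmre — violates constraint (b): word begins with /d/ → ill-formed
pfma — σ1 onset /pfm/ (1→2→3 rises), coda /∅/ ok → well-formed
ra — σ1 onset /r/, coda /∅/ ok → well-formed
Well-formed: pfma, ra → 2.

2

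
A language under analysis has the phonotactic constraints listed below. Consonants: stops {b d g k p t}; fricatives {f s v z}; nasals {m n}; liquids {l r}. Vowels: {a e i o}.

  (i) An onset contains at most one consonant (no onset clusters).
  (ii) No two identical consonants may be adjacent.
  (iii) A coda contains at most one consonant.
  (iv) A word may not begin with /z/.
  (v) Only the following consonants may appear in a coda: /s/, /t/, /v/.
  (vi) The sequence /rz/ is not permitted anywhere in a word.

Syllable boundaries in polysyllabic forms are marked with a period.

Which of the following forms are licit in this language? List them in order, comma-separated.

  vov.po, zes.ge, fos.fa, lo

vov.po — σ1 onset /v/, coda /v/ ok; σ2 onset /p/, coda /∅/ ok → licit
zes.ge — violates constraint (iv): word begins with /z/ → illicit
fos.fa — σ1 onset /f/, coda /s/ ok; σ2 onset /f/, coda /∅/ ok → licit
lo — σ1 onset /l/, coda /∅/ ok → licit

vov.po, fos.fa, lo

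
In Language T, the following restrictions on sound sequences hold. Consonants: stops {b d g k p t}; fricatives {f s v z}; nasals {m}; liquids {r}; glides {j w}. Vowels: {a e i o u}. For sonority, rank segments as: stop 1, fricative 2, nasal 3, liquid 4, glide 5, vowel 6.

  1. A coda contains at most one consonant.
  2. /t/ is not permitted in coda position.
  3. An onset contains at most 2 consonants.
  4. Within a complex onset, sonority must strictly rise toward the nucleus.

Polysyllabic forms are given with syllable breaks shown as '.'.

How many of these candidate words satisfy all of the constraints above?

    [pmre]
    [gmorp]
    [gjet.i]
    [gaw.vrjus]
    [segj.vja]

[pmre] — violates constraint 3: syllable 1 onset /pmr/ has 3 consonants (> 2) → ill-formed
[gmorp] — violates constraint 1: syllable 1 coda /rp/ has 2 consonants (> 1) → ill-formed
[gjet.i] — violates constraint 2: syllable 1 coda contains /t/ → ill-formed
[gaw.vrjus] — violates constraint 3: syllable 2 onset /vrj/ has 3 consonants (> 2) → ill-formed
[segj.vja] — violates constraint 1: syllable 1 coda /gj/ has 2 consonants (> 1) → ill-formed
No form is well-formed → 0.

0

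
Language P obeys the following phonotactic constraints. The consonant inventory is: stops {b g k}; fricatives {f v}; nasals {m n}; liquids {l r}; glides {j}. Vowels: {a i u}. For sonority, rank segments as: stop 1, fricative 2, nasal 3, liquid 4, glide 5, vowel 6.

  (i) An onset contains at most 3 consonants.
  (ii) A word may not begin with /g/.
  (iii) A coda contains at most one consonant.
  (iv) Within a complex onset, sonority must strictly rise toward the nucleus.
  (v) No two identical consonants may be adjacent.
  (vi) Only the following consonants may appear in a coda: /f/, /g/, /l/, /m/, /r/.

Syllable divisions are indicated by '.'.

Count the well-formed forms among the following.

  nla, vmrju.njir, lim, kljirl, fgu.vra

nla — σ1 onset /nl/ (3→4 rises), coda /∅/ ok → well-formed
vmrju.njir — violates constraint (i): syllable 1 onset /vmrj/ has 4 consonants (> 3) → ill-formed
lim — σ1 onset /l/, coda /m/ ok → well-formed
kljirl — violates constraint (iii): syllable 1 coda /rl/ has 2 consonants (> 1) → ill-formed
fgu.vra — violates constraint (iv): syllable 1 onset /fg/: /f/ (fricative, 2) → /g/ (stop, 1) does not rise → ill-formed
Well-formed: nla, lim → 2.

2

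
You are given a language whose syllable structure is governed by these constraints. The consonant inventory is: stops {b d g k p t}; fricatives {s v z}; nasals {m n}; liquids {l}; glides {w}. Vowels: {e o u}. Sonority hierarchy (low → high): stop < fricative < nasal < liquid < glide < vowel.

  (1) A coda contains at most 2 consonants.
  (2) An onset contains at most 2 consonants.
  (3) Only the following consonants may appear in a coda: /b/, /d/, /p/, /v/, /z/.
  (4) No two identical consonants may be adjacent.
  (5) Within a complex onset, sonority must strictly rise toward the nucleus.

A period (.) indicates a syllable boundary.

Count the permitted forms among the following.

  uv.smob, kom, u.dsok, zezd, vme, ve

uv.smob — σ1 onset /∅/, coda /v/ ok; σ2 onset /sm/ (2→3 rises), coda /b/ ok → permitted
kom — violates constraint 3: syllable 1 coda contains /m/, which is not a licensed coda consonant → not permitted
u.dsok — violates constraint 3: syllable 2 coda contains /k/, which is not a licensed coda consonant → not permitted
zezd — σ1 onset /z/, coda /zd/ (2C) ok → permitted
vme — σ1 onset /vm/ (2→3 rises), coda /∅/ ok → permitted
ve — σ1 onset /v/, coda /∅/ ok → permitted
Permitted: uv.smob, zezd, vme, ve → 4.

4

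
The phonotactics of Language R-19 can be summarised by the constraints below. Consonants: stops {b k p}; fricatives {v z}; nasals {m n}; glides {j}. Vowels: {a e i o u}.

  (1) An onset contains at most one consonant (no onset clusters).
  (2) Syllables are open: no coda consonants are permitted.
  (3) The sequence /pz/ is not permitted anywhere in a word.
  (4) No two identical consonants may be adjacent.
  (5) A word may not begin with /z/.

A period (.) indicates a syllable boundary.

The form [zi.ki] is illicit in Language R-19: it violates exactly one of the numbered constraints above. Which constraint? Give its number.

5

[zi.ki]: word begins with /z/.
This is a violation of constraint 5: "A word may not begin with /z/."
The remaining constraints (1, 2, 3, 4) are satisfied.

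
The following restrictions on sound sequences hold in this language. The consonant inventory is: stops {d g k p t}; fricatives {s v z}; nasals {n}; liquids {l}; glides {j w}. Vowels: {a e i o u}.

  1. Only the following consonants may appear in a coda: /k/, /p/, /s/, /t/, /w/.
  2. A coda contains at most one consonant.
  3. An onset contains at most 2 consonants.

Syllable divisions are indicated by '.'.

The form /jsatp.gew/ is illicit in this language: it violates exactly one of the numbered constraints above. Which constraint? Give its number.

/jsatp.gew/: syllable 1 coda /tp/ has 2 consonants (> 1).
This is a violation of constraint 2: "A coda contains at most one consonant."
The remaining constraints (1, 3) are satisfied.

2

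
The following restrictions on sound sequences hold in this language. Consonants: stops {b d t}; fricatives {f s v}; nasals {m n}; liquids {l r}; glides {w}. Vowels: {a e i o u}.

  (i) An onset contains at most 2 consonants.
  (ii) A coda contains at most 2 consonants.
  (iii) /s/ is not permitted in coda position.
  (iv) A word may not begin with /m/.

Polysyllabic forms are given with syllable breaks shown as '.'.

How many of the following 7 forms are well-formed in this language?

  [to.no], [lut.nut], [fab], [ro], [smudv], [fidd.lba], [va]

7

[to.no] — σ1 onset /t/, coda /∅/ ok; σ2 onset /n/, coda /∅/ ok → well-formed
[lut.nut] — σ1 onset /l/, coda /t/ ok; σ2 onset /n/, coda /t/ ok → well-formed
[fab] — σ1 onset /f/, coda /b/ ok → well-formed
[ro] — σ1 onset /r/, coda /∅/ ok → well-formed
[smudv] — σ1 onset /sm/ (2C), coda /dv/ (2C) ok → well-formed
[fidd.lba] — σ1 onset /f/, coda /dd/ (2C) ok; σ2 onset /lb/ (2C), coda /∅/ ok → well-formed
[va] — σ1 onset /v/, coda /∅/ ok → well-formed
Well-formed: [to.no], [lut.nut], [fab], [ro], [smudv], [fidd.lba], [va] → 7.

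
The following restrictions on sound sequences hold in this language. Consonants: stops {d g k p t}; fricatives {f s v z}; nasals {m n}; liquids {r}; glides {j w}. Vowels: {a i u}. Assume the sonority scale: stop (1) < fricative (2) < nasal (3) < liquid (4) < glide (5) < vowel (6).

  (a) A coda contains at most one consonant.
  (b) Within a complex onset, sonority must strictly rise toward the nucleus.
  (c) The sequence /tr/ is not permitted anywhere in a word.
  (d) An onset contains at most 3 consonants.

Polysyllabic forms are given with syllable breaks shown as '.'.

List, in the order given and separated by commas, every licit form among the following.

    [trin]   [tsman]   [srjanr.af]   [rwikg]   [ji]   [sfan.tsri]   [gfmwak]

[trin] — violates constraint (c): contains banned sequence /tr/ → illicit
[tsman] — σ1 onset /tsm/ (1→2→3 rises), coda /n/ ok → licit
[srjanr.af] — violates constraint (a): syllable 1 coda /nr/ has 2 consonants (> 1) → illicit
[rwikg] — violates constraint (a): syllable 1 coda /kg/ has 2 consonants (> 1) → illicit
[ji] — σ1 onset /j/, coda /∅/ ok → licit
[sfan.tsri] — violates constraint (b): syllable 1 onset /sf/: /s/ (fricative, 2) → /f/ (fricative, 2) does not rise → illicit
[gfmwak] — violates constraint (d): syllable 1 onset /gfmw/ has 4 consonants (> 3) → illicit

[tsman], [ji]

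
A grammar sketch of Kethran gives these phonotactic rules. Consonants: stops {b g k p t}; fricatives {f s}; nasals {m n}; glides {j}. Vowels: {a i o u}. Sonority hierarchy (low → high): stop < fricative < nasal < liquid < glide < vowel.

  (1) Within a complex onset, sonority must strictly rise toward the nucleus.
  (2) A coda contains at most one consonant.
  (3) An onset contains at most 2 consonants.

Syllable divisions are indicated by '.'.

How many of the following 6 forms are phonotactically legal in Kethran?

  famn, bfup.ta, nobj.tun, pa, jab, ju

4

famn — violates constraint 2: syllable 1 coda /mn/ has 2 consonants (> 1) → phonotactically illegal
bfup.ta — σ1 onset /bf/ (1→2 rises), coda /p/ ok; σ2 onset /t/, coda /∅/ ok → phonotactically legal
nobj.tun — violates constraint 2: syllable 1 coda /bj/ has 2 consonants (> 1) → phonotactically illegal
pa — σ1 onset /p/, coda /∅/ ok → phonotactically legal
jab — σ1 onset /j/, coda /b/ ok → phonotactically legal
ju — σ1 onset /j/, coda /∅/ ok → phonotactically legal
Phonotactically legal: bfup.ta, pa, jab, ju → 4.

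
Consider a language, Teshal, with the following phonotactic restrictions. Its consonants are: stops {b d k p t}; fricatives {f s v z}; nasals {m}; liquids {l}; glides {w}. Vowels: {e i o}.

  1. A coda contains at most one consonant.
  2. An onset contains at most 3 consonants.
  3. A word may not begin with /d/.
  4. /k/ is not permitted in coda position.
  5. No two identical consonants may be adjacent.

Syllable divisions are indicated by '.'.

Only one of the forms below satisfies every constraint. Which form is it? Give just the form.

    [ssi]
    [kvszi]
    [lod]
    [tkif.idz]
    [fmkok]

[ssi] — violates constraint 5: adjacent identical consonants /ss/ → not permitted
[kvszi] — violates constraint 2: syllable 1 onset /kvsz/ has 4 consonants (> 3) → not permitted
[lod] — σ1 onset /l/, coda /d/ ok → permitted
[tkif.idz] — violates constraint 1: syllable 2 coda /dz/ has 2 consonants (> 1) → not permitted
[fmkok] — violates constraint 4: syllable 1 coda contains /k/ → not permitted

[lod]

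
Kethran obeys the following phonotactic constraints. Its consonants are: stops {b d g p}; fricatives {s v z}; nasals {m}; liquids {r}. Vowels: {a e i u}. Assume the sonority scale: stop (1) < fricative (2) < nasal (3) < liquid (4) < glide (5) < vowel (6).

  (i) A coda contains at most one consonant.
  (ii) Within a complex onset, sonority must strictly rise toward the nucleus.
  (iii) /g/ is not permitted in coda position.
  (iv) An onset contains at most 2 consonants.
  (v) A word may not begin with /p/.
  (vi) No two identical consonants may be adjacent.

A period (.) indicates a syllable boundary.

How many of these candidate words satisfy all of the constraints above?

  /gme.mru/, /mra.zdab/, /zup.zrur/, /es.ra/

/gme.mru/ — σ1 onset /gm/ (1→3 rises), coda /∅/ ok; σ2 onset /mr/ (3→4 rises), coda /∅/ ok → permitted
/mra.zdab/ — violates constraint (ii): syllable 2 onset /zd/: /z/ (fricative, 2) → /d/ (stop, 1) does not rise → not permitted
/zup.zrur/ — σ1 onset /z/, coda /p/ ok; σ2 onset /zr/ (2→4 rises), coda /r/ ok → permitted
/es.ra/ — σ1 onset /∅/, coda /s/ ok; σ2 onset /r/, coda /∅/ ok → permitted
Permitted: /gme.mru/, /zup.zrur/, /es.ra/ → 3.

3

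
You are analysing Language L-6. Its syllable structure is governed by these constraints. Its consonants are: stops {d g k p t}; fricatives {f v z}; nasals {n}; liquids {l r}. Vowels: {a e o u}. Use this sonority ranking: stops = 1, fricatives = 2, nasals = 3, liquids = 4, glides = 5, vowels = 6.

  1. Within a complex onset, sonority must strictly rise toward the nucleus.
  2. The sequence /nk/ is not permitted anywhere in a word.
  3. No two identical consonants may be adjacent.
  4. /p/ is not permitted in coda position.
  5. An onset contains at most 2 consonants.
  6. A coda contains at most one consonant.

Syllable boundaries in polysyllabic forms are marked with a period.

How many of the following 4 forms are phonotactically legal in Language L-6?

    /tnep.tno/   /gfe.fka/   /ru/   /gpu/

/tnep.tno/ — violates constraint 4: syllable 1 coda contains /p/ → phonotactically illegal
/gfe.fka/ — violates constraint 1: syllable 2 onset /fk/: /f/ (fricative, 2) → /k/ (stop, 1) does not rise → phonotactically illegal
/ru/ — σ1 onset /r/, coda /∅/ ok → phonotactically legal
/gpu/ — violates constraint 1: syllable 1 onset /gp/: /g/ (stop, 1) → /p/ (stop, 1) does not rise → phonotactically illegal
Phonotactically legal: /ru/ → 1.

1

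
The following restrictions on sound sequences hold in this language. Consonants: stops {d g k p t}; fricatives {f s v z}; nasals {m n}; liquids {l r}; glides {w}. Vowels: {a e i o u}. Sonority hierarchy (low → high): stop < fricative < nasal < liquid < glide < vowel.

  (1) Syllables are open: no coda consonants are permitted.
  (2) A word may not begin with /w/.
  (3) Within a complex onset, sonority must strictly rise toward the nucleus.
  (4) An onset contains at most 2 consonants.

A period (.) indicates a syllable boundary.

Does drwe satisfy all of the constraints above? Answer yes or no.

no

drwe — violates constraint 4: syllable 1 onset /drw/ has 3 consonants (> 2) → not permitted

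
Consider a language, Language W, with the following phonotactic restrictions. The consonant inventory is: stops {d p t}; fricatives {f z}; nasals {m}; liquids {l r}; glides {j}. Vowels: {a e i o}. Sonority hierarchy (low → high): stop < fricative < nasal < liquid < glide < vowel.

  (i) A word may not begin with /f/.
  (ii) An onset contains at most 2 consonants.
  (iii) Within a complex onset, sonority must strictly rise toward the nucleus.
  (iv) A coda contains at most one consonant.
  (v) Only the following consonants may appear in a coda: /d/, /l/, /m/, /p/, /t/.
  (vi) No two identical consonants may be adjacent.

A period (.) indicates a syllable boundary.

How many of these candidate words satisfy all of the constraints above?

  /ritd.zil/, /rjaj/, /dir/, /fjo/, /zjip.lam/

/ritd.zil/ — violates constraint (iv): syllable 1 coda /td/ has 2 consonants (> 1) → ill-formed
/rjaj/ — violates constraint (v): syllable 1 coda contains /j/, which is not a licensed coda consonant → ill-formed
/dir/ — violates constraint (v): syllable 1 coda contains /r/, which is not a licensed coda consonant → ill-formed
/fjo/ — violates constraint (i): word begins with /f/ → ill-formed
/zjip.lam/ — σ1 onset /zj/ (2→5 rises), coda /p/ ok; σ2 onset /l/, coda /m/ ok → well-formed
Well-formed: /zjip.lam/ → 1.

1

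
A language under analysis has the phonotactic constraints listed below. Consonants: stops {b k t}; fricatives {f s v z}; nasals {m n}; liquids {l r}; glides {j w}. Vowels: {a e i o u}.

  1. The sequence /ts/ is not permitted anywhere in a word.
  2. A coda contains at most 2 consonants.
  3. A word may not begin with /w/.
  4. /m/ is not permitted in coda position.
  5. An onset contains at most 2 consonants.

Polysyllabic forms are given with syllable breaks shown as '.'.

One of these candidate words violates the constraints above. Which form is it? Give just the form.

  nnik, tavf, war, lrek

war

nnik — σ1 onset /nn/ (2C), coda /k/ ok → well-formed
tavf — σ1 onset /t/, coda /vf/ (2C) ok → well-formed
war — violates constraint 3: word begins with /w/ → ill-formed
lrek — σ1 onset /lr/ (2C), coda /k/ ok → well-formed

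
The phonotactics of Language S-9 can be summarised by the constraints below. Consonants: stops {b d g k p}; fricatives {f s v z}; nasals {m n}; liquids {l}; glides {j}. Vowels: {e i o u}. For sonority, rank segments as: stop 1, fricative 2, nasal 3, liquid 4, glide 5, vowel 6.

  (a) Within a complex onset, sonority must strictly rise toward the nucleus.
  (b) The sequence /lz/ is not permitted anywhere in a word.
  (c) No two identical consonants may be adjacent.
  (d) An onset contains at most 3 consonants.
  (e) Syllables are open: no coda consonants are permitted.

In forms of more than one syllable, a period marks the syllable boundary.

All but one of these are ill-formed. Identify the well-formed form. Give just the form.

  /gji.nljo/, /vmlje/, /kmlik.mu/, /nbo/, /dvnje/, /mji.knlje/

/gji.nljo/ — σ1 onset /gj/ (1→5 rises), coda /∅/ ok; σ2 onset /nlj/ (3→4→5 rises), coda /∅/ ok → well-formed
/vmlje/ — violates constraint (d): syllable 1 onset /vmlj/ has 4 consonants (> 3) → ill-formed
/kmlik.mu/ — violates constraint (e): syllable 1 coda /k/ has 1 consonant (> 0) → ill-formed
/nbo/ — violates constraint (a): syllable 1 onset /nb/: /n/ (nasal, 3) → /b/ (stop, 1) does not rise → ill-formed
/dvnje/ — violates constraint (d): syllable 1 onset /dvnj/ has 4 consonants (> 3) → ill-formed
/mji.knlje/ — violates constraint (d): syllable 2 onset /knlj/ has 4 consonants (> 3) → ill-formed

/gji.nljo/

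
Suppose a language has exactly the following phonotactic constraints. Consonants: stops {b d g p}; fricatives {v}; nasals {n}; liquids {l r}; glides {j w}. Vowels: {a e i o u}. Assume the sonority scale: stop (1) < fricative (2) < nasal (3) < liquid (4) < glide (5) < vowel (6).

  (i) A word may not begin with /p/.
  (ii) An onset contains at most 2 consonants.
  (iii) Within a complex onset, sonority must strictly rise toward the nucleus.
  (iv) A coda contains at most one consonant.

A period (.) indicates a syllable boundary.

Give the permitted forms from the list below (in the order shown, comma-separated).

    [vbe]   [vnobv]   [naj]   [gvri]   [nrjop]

[vbe] — violates constraint (iii): syllable 1 onset /vb/: /v/ (fricative, 2) → /b/ (stop, 1) does not rise → not permitted
[vnobv] — violates constraint (iv): syllable 1 coda /bv/ has 2 consonants (> 1) → not permitted
[naj] — σ1 onset /n/, coda /j/ ok → permitted
[gvri] — violates constraint (ii): syllable 1 onset /gvr/ has 3 consonants (> 2) → not permitted
[nrjop] — violates constraint (ii): syllable 1 onset /nrj/ has 3 consonants (> 2) → not permitted

[naj]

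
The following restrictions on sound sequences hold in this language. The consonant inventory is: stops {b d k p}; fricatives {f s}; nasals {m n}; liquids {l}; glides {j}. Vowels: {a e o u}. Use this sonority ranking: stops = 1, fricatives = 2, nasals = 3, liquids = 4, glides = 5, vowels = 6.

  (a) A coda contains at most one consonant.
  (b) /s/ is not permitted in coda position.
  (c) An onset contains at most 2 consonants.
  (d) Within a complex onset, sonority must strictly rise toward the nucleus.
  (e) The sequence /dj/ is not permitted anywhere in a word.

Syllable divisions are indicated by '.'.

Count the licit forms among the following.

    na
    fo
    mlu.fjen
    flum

na — σ1 onset /n/, coda /∅/ ok → licit
fo — σ1 onset /f/, coda /∅/ ok → licit
mlu.fjen — σ1 onset /ml/ (3→4 rises), coda /∅/ ok; σ2 onset /fj/ (2→5 rises), coda /n/ ok → licit
flum — σ1 onset /fl/ (2→4 rises), coda /m/ ok → licit
Licit: na, fo, mlu.fjen, flum → 4.

4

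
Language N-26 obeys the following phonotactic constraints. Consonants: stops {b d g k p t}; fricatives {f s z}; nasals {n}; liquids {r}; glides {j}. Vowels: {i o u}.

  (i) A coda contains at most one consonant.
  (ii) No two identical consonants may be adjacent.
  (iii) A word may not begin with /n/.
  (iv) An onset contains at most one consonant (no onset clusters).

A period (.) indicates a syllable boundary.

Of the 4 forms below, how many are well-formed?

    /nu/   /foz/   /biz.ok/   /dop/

/nu/ — violates constraint (iii): word begins with /n/ → ill-formed
/foz/ — σ1 onset /f/, coda /z/ ok → well-formed
/biz.ok/ — σ1 onset /b/, coda /z/ ok; σ2 onset /∅/, coda /k/ ok → well-formed
/dop/ — σ1 onset /d/, coda /p/ ok → well-formed
Well-formed: /foz/, /biz.ok/, /dop/ → 3.

3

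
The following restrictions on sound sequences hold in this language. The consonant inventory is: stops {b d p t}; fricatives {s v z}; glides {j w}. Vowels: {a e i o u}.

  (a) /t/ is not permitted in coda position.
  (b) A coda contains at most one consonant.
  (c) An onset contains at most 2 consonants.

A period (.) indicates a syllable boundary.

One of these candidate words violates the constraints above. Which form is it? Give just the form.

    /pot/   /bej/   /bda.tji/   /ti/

/pot/

/pot/ — violates constraint (a): syllable 1 coda contains /t/ → not permitted
/bej/ — σ1 onset /b/, coda /j/ ok → permitted
/bda.tji/ — σ1 onset /bd/ (2C), coda /∅/ ok; σ2 onset /tj/ (2C), coda /∅/ ok → permitted
/ti/ — σ1 onset /t/, coda /∅/ ok → permitted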